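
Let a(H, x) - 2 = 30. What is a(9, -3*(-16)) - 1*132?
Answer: -100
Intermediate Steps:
a(H, x) = 32 (a(H, x) = 2 + 30 = 32)
a(9, -3*(-16)) - 1*132 = 32 - 1*132 = 32 - 132 = -100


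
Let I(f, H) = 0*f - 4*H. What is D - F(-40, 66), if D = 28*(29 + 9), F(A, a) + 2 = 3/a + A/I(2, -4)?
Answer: 11753/11 ≈ 1068.5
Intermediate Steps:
I(f, H) = -4*H (I(f, H) = 0 - 4*H = -4*H)
F(A, a) = -2 + 3/a + A/16 (F(A, a) = -2 + (3/a + A/((-4*(-4)))) = -2 + (3/a + A/16) = -2 + 3/a + A/16)
D = 1064 (D = 28*38 = 1064)
D - F(-40, 66) = 1064 - (-2 + 3/66 + (1/16)*(-40)) = 1064 - (-2 + 3*(1/66) - 5/2) = 1064 - (-2 + 1/22 - 5/2) = 1064 - 1*(-49/11) = 1064 + 49/11 = 11753/11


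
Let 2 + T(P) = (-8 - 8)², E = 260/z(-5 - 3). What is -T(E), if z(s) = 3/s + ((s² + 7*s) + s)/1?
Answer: -254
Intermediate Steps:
z(s) = s² + 3/s + 8*s (z(s) = 3/s + (s² + 8*s)*1 = 3/s + (s² + 8*s) = s² + 3/s + 8*s)
E = -2080/3 (E = 260/(((3 + (-5 - 3)²*(8 + (-5 - 3)))/(-5 - 3))) = 260/(((3 + (-8)²*(8 - 8))/(-8))) = 260/((-(3 + 64*0)/8)) = 260/((-(3 + 0)/8)) = 260/((-⅛*3)) = 260/(-3/8) = 260*(-8/3) = -2080/3 ≈ -693.33)
T(P) = 254 (T(P) = -2 + (-8 - 8)² = -2 + (-16)² = -2 + 256 = 254)
-T(E) = -1*254 = -254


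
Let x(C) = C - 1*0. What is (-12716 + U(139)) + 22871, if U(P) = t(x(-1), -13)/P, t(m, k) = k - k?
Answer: 10155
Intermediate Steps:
x(C) = C (x(C) = C + 0 = C)
t(m, k) = 0
U(P) = 0 (U(P) = 0/P = 0)
(-12716 + U(139)) + 22871 = (-12716 + 0) + 22871 = -12716 + 22871 = 10155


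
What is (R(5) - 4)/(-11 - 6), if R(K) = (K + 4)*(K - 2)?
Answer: -23/17 ≈ -1.3529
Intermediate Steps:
R(K) = (-2 + K)*(4 + K) (R(K) = (4 + K)*(-2 + K) = (-2 + K)*(4 + K))
(R(5) - 4)/(-11 - 6) = ((-8 + 5**2 + 2*5) - 4)/(-11 - 6) = ((-8 + 25 + 10) - 4)/(-17) = (27 - 4)*(-1/17) = 23*(-1/17) = -23/17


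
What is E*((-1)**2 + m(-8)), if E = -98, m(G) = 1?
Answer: -196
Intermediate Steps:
E*((-1)**2 + m(-8)) = -98*((-1)**2 + 1) = -98*(1 + 1) = -98*2 = -196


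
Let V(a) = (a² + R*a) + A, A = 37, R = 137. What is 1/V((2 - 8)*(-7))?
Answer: 1/7555 ≈ 0.00013236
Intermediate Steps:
V(a) = 37 + a² + 137*a (V(a) = (a² + 137*a) + 37 = 37 + a² + 137*a)
1/V((2 - 8)*(-7)) = 1/(37 + ((2 - 8)*(-7))² + 137*((2 - 8)*(-7))) = 1/(37 + (-6*(-7))² + 137*(-6*(-7))) = 1/(37 + 42² + 137*42) = 1/(37 + 1764 + 5754) = 1/7555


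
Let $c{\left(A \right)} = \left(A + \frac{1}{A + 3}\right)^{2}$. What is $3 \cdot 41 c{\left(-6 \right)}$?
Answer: $\frac{14801}{3} \approx 4933.7$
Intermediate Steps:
$c{\left(A \right)} = \left(A + \frac{1}{3 + A}\right)^{2}$
$3 \cdot 41 c{\left(-6 \right)} = 3 \cdot 41 \frac{\left(1 + \left(-6\right)^{2} + 3 \left(-6\right)\right)^{2}}{\left(3 - 6\right)^{2}} = 123 \frac{\left(1 + 36 - 18\right)^{2}}{9} = 123 \frac{19^{2}}{9} = 123 \cdot \frac{1}{9} \cdot 361 = 123 \cdot \frac{361}{9} = \frac{14801}{3}$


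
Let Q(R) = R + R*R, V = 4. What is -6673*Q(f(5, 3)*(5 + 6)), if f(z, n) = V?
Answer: -13212540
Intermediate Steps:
f(z, n) = 4
Q(R) = R + R²
-6673*Q(f(5, 3)*(5 + 6)) = -6673*4*(5 + 6)*(1 + 4*(5 + 6)) = -6673*4*11*(1 + 4*11) = -293612*(1 + 44) = -293612*45 = -6673*1980 = -13212540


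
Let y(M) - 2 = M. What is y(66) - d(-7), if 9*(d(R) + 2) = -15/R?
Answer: 1465/21 ≈ 69.762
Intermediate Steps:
y(M) = 2 + M
d(R) = -2 - 5/(3*R) (d(R) = -2 + (-15/R)/9 = -2 - 5/(3*R))
y(66) - d(-7) = (2 + 66) - (-2 - 5/3/(-7)) = 68 - (-2 - 5/3*(-⅐)) = 68 - (-2 + 5/21) = 68 - 1*(-37/21) = 68 + 37/21 = 1465/21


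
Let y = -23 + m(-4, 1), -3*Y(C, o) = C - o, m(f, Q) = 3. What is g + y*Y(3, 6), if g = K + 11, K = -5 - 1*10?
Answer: -24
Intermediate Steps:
K = -15 (K = -5 - 10 = -15)
Y(C, o) = -C/3 + o/3 (Y(C, o) = -(C - o)/3 = -C/3 + o/3)
g = -4 (g = -15 + 11 = -4)
y = -20 (y = -23 + 3 = -20)
g + y*Y(3, 6) = -4 - 20*(-1/3*3 + (1/3)*6) = -4 - 20*(-1 + 2) = -4 - 20*1 = -4 - 20 = -24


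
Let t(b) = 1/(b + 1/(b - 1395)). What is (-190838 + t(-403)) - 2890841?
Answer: -2232969196803/724595 ≈ -3.0817e+6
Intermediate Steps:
t(b) = 1/(b + 1/(-1395 + b))
(-190838 + t(-403)) - 2890841 = (-190838 + (-1395 - 403)/(1 + (-403)² - 1395*(-403))) - 2890841 = (-190838 - 1798/(1 + 162409 + 562185)) - 2890841 = (-190838 - 1798/724595) - 2890841 = -138280262408/724595 - 2890841 = -2232969196803/724595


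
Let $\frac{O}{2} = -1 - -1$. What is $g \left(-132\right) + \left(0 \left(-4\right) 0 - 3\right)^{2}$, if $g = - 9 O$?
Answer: $9$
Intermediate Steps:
$O = 0$ ($O = 2 \left(-1 - -1\right) = 2 \left(-1 + 1\right) = 2 \cdot 0 = 0$)
$g = 0$ ($g = \left(-9\right) 0 = 0$)
$g \left(-132\right) + \left(0 \left(-4\right) 0 - 3\right)^{2} = 0 \left(-132\right) + \left(0 \left(-4\right) 0 - 3\right)^{2} = 0 + \left(0 \cdot 0 - 3\right)^{2} = 0 + \left(0 - 3\right)^{2} = 0 + \left(-3\right)^{2} = 0 + 9 = 9$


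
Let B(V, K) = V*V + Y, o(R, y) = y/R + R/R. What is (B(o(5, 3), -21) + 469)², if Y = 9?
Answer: 144336196/625 ≈ 2.3094e+5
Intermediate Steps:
o(R, y) = 1 + y/R (o(R, y) = y/R + 1 = 1 + y/R)
B(V, K) = 9 + V² (B(V, K) = V*V + 9 = V² + 9 = 9 + V²)
(B(o(5, 3), -21) + 469)² = ((9 + ((5 + 3)/5)²) + 469)² = ((9 + ((⅕)*8)²) + 469)² = ((9 + (8/5)²) + 469)² = ((9 + 64/25) + 469)² = (289/25 + 469)² = (12014/25)² = 144336196/625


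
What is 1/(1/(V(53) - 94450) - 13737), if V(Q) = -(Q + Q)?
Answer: -94556/1298915773 ≈ -7.2796e-5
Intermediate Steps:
V(Q) = -2*Q
1/(1/(V(53) - 94450) - 13737) = 1/(1/(-2*53 - 94450) - 13737) = 1/(1/(-106 - 94450) - 13737) = 1/(1/(-94556) - 13737) = 1/(-1/94556 - 13737) = 1/(-1298915773/94556) = -94556/1298915773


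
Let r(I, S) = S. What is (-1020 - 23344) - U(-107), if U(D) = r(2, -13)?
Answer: -24351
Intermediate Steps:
U(D) = -13
(-1020 - 23344) - U(-107) = (-1020 - 23344) - 1*(-13) = -24364 + 13 = -24351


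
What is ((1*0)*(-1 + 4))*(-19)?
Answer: 0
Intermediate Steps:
((1*0)*(-1 + 4))*(-19) = (0*3)*(-19) = 0*(-19) = 0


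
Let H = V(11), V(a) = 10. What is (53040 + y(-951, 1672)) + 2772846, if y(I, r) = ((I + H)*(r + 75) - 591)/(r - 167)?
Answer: 4251313912/1505 ≈ 2.8248e+6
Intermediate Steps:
H = 10
y(I, r) = (-591 + (10 + I)*(75 + r))/(-167 + r) (y(I, r) = ((I + 10)*(r + 75) - 591)/(r - 167) = ((10 + I)*(75 + r) - 591)/(-167 + r) = (-591 + (10 + I)*(75 + r))/(-167 + r))
(53040 + y(-951, 1672)) + 2772846 = (53040 + (159 + 10*1672 + 75*(-951) - 951*1672)/(-167 + 1672)) + 2772846 = (53040 + (159 + 16720 - 71325 - 1590072)/1505) + 2772846 = (53040 + (1/1505)*(-1644518)) + 2772846 = (53040 - 1644518/1505) + 2772846 = 78180682/1505 + 2772846 = 4251313912/1505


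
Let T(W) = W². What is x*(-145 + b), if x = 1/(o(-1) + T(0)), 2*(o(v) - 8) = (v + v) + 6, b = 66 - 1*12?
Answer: -91/10 ≈ -9.1000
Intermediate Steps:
b = 54 (b = 66 - 12 = 54)
o(v) = 11 + v (o(v) = 8 + ((v + v) + 6)/2 = 8 + (2*v + 6)/2 = 8 + (6 + 2*v)/2 = 8 + (3 + v) = 11 + v)
x = ⅒ (x = 1/((11 - 1) + 0²) = 1/(10 + 0) = 1/10 = ⅒ ≈ 0.10000)
x*(-145 + b) = (-145 + 54)/10 = (⅒)*(-91) = -91/10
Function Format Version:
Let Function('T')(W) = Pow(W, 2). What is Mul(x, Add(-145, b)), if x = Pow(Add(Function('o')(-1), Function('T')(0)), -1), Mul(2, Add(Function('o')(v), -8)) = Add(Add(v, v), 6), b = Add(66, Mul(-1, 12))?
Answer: Rational(-91, 10) ≈ -9.1000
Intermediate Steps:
b = 54 (b = Add(66, -12) = 54)
Function('o')(v) = Add(11, v) (Function('o')(v) = Add(8, Mul(Rational(1, 2), Add(Add(v, v), 6))) = Add(8, Mul(Rational(1, 2), Add(Mul(2, v), 6))) = Add(8, Mul(Rational(1, 2), Add(6, Mul(2, v)))) = Add(8, Add(3, v)) = Add(11, v))
x = Rational(1, 10) (x = Pow(Add(Add(11, -1), Pow(0, 2)), -1) = Pow(Add(10, 0), -1) = Pow(10, -1) = Rational(1, 10) ≈ 0.10000)
Mul(x, Add(-145, b)) = Mul(Rational(1, 10), Add(-145, 54)) = Mul(Rational(1, 10), -91) = Rational(-91, 10)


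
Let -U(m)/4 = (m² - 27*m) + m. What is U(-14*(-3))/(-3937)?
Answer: 2688/3937 ≈ 0.68275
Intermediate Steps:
U(m) = -4*m² + 104*m (U(m) = -4*((m² - 27*m) + m) = -4*(m² - 26*m) = -4*m² + 104*m)
U(-14*(-3))/(-3937) = (4*(-14*(-3))*(26 - (-14)*(-3)))/(-3937) = (4*42*(26 - 1*42))*(-1/3937) = (4*42*(26 - 42))*(-1/3937) = (4*42*(-16))*(-1/3937) = -2688*(-1/3937) = 2688/3937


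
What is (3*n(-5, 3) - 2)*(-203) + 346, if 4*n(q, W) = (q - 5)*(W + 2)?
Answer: 16729/2 ≈ 8364.5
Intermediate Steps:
n(q, W) = (-5 + q)*(2 + W)/4 (n(q, W) = ((q - 5)*(W + 2))/4 = ((-5 + q)*(2 + W))/4 = (-5 + q)*(2 + W)/4)
(3*n(-5, 3) - 2)*(-203) + 346 = (3*(-5/2 + (½)*(-5) - 5/4*3 + (¼)*3*(-5)) - 2)*(-203) + 346 = (3*(-5/2 - 5/2 - 15/4 - 15/4) - 2)*(-203) + 346 = (3*(-25/2) - 2)*(-203) + 346 = (-75/2 - 2)*(-203) + 346 = -79/2*(-203) + 346 = 16037/2 + 346 = 16729/2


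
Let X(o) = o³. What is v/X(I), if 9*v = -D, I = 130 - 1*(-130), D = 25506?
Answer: -109/676000 ≈ -0.00016124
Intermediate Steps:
I = 260 (I = 130 + 130 = 260)
v = -2834 (v = (-1*25506)/9 = (⅑)*(-25506) = -2834)
v/X(I) = -2834/(260³) = -2834/17576000 = -2834*1/17576000 = -109/676000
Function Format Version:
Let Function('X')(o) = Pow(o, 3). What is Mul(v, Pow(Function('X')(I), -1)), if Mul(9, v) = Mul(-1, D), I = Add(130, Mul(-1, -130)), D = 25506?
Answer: Rational(-109, 676000) ≈ -0.00016124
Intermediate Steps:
I = 260 (I = Add(130, 130) = 260)
v = -2834 (v = Mul(Rational(1, 9), Mul(-1, 25506)) = Mul(Rational(1, 9), -25506) = -2834)
Mul(v, Pow(Function('X')(I), -1)) = Mul(-2834, Pow(Pow(260, 3), -1)) = Mul(-2834, Pow(17576000, -1)) = Mul(-2834, Rational(1, 17576000)) = Rational(-109, 676000)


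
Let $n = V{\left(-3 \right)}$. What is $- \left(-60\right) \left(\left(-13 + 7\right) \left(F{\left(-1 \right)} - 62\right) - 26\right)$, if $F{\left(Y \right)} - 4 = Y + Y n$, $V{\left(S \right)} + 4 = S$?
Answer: $17160$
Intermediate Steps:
$V{\left(S \right)} = -4 + S$
$n = -7$ ($n = -4 - 3 = -7$)
$F{\left(Y \right)} = 4 - 6 Y$ ($F{\left(Y \right)} = 4 + \left(Y + Y \left(-7\right)\right) = 4 + \left(Y - 7 Y\right) = 4 - 6 Y$)
$- \left(-60\right) \left(\left(-13 + 7\right) \left(F{\left(-1 \right)} - 62\right) - 26\right) = - \left(-60\right) \left(\left(-13 + 7\right) \left(\left(4 - -6\right) - 62\right) - 26\right) = - \left(-60\right) \left(- 6 \left(\left(4 + 6\right) - 62\right) - 26\right) = - \left(-60\right) \left(- 6 \left(10 - 62\right) - 26\right) = - \left(-60\right) \left(\left(-6\right) \left(-52\right) - 26\right) = - \left(-60\right) \left(312 - 26\right) = - \left(-60\right) 286 = \left(-1\right) \left(-17160\right) = 17160$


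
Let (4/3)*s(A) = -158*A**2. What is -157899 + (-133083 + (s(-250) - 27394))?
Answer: -7724626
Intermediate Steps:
s(A) = -237*A**2/2 (s(A) = 3*(-158*A**2)/4 = -237*A**2/2)
-157899 + (-133083 + (s(-250) - 27394)) = -157899 + (-133083 + (-237/2*(-250)**2 - 27394)) = -157899 + (-133083 + (-237/2*62500 - 27394)) = -157899 + (-133083 + (-7406250 - 27394)) = -157899 + (-133083 - 7433644) = -157899 - 7566727 = -7724626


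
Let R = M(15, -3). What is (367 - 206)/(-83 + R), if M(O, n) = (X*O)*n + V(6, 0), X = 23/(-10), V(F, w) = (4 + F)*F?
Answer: 2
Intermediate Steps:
V(F, w) = F*(4 + F)
X = -23/10 (X = 23*(-1/10) = -23/10 ≈ -2.3000)
M(O, n) = 60 - 23*O*n/10 (M(O, n) = (-23*O/10)*n + 6*(4 + 6) = -23*O*n/10 + 6*10 = -23*O*n/10 + 60 = 60 - 23*O*n/10)
R = 327/2 (R = 60 - 23/10*15*(-3) = 60 + 207/2 = 327/2 ≈ 163.50)
(367 - 206)/(-83 + R) = (367 - 206)/(-83 + 327/2) = 161/(161/2) = 161*(2/161) = 2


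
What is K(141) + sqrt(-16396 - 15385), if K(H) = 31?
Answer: 31 + I*sqrt(31781) ≈ 31.0 + 178.27*I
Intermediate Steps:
K(141) + sqrt(-16396 - 15385) = 31 + sqrt(-16396 - 15385) = 31 + sqrt(-31781) = 31 + I*sqrt(31781)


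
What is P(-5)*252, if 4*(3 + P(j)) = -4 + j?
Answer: -1323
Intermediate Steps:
P(j) = -4 + j/4 (P(j) = -3 + (-4 + j)/4 = -3 + (-1 + j/4) = -4 + j/4)
P(-5)*252 = (-4 + (¼)*(-5))*252 = (-4 - 5/4)*252 = -21/4*252 = -1323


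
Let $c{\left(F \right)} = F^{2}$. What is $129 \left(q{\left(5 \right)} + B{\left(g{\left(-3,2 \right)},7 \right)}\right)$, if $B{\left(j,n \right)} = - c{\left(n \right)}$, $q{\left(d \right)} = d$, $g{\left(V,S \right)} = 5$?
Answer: $-5676$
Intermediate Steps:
$B{\left(j,n \right)} = - n^{2}$
$129 \left(q{\left(5 \right)} + B{\left(g{\left(-3,2 \right)},7 \right)}\right) = 129 \left(5 - 7^{2}\right) = 129 \left(5 - 49\right) = 129 \left(-44\right) = -5676$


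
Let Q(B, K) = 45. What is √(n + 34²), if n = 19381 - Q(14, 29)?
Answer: 2*√5123 ≈ 143.15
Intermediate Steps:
n = 19336 (n = 19381 - 1*45 = 19381 - 45 = 19336)
√(n + 34²) = √(19336 + 34²) = √(19336 + 1156) = √20492 = 2*√5123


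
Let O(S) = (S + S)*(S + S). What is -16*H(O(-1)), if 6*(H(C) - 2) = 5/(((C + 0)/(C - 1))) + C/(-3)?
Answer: -346/9 ≈ -38.444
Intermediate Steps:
O(S) = 4*S**2 (O(S) = (2*S)*(2*S) = 4*S**2)
H(C) = 2 - C/18 + 5*(-1 + C)/(6*C) (H(C) = 2 + (5/(((C + 0)/(C - 1))) + C/(-3))/6 = 2 + (5/((C/(-1 + C))) + C*(-1/3))/6 = 2 + (5*((-1 + C)/C) - C/3)/6 = 2 + (5*(-1 + C)/C - C/3)/6 = 2 + (-C/3 + 5*(-1 + C)/C)/6 = 2 + (-C/18 + 5*(-1 + C)/(6*C)) = 2 - C/18 + 5*(-1 + C)/(6*C))
-16*H(O(-1)) = -8*(-15 - 4*(-1)**2*(-51 + 4*(-1)**2))/(9*(4*(-1)**2)) = -8*(-15 - 4*1*(-51 + 4*1))/(9*(4*1)) = -8*(-15 - 1*4*(-51 + 4))/(9*4) = -8*(-15 - 1*4*(-47))/(9*4) = -8*(-15 + 188)/(9*4) = -8*173/(9*4) = -16*173/72 = -346/9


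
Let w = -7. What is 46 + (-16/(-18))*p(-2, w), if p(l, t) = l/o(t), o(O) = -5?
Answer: 2086/45 ≈ 46.356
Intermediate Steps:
p(l, t) = -l/5 (p(l, t) = l/(-5) = l*(-1/5) = -l/5)
46 + (-16/(-18))*p(-2, w) = 46 + (-16/(-18))*(-1/5*(-2)) = 46 - 16*(-1/18)*(2/5) = 46 + (8/9)*(2/5) = 46 + 16/45 = 2086/45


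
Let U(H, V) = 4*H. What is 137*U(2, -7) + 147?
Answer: 1243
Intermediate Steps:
137*U(2, -7) + 147 = 137*(4*2) + 147 = 137*8 + 147 = 1096 + 147 = 1243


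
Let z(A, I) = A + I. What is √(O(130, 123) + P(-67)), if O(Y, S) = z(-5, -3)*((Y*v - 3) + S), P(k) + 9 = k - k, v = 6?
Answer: 9*I*√89 ≈ 84.906*I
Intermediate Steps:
P(k) = -9 (P(k) = -9 + (k - k) = -9 + 0 = -9)
O(Y, S) = 24 - 48*Y - 8*S (O(Y, S) = (-5 - 3)*((Y*6 - 3) + S) = -8*((6*Y - 3) + S) = -8*((-3 + 6*Y) + S) = -8*(-3 + S + 6*Y) = 24 - 48*Y - 8*S)
√(O(130, 123) + P(-67)) = √((24 - 48*130 - 8*123) - 9) = √((24 - 6240 - 984) - 9) = √(-7200 - 9) = √(-7209) = 9*I*√89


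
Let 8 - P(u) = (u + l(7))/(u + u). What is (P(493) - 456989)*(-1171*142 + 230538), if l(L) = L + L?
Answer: -14476355458944/493 ≈ -2.9364e+10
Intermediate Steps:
l(L) = 2*L
P(u) = 8 - (14 + u)/(2*u) (P(u) = 8 - (u + 2*7)/(u + u) = 8 - (u + 14)/(2*u) = 8 - (14 + u)*1/(2*u) = 8 - (14 + u)/(2*u))
(P(493) - 456989)*(-1171*142 + 230538) = ((15/2 - 7/493) - 456989)*(-1171*142 + 230538) = ((15/2 - 7*1/493) - 456989)*(-166282 + 230538) = ((15/2 - 7/493) - 456989)*64256 = (7381/986 - 456989)*64256 = -450583773/986*64256 = -14476355458944/493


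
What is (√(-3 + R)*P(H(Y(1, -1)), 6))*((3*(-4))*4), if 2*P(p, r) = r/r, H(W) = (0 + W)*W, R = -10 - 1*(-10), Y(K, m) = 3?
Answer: -24*I*√3 ≈ -41.569*I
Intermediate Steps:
R = 0 (R = -10 + 10 = 0)
H(W) = W² (H(W) = W*W = W²)
P(p, r) = ½ (P(p, r) = (r/r)/2 = (½)*1 = ½)
(√(-3 + R)*P(H(Y(1, -1)), 6))*((3*(-4))*4) = (√(-3 + 0)*(½))*((3*(-4))*4) = (√(-3)*(½))*(-12*4) = ((I*√3)*(½))*(-48) = (I*√3/2)*(-48) = -24*I*√3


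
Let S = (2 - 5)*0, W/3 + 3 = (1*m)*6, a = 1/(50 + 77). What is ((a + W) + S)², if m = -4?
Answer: 105801796/16129 ≈ 6559.7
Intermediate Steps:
a = 1/127 ≈ 0.0078740
W = -81 (W = -9 + 3*((1*(-4))*6) = -9 + 3*(-4*6) = -9 + 3*(-24) = -9 - 72 = -81)
S = 0 (S = -3*0 = 0)
((a + W) + S)² = ((1/127 - 81) + 0)² = (-10286/127 + 0)² = (-10286/127)² = 105801796/16129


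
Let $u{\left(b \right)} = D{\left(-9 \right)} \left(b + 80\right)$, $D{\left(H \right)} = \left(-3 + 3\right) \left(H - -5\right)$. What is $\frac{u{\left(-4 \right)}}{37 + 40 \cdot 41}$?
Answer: $0$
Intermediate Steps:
$D{\left(H \right)} = 0$ ($D{\left(H \right)} = 0 \left(H + 5\right) = 0 \left(5 + H\right) = 0$)
$u{\left(b \right)} = 0$ ($u{\left(b \right)} = 0 \left(b + 80\right) = 0 \left(80 + b\right) = 0$)
$\frac{u{\left(-4 \right)}}{37 + 40 \cdot 41} = \frac{0}{37 + 40 \cdot 41} = \frac{0}{37 + 1640} = \frac{0}{1677} = 0 \cdot \frac{1}{1677} = 0$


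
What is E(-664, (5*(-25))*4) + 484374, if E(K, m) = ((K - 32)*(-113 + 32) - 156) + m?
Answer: 540094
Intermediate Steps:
E(K, m) = 2436 + m - 81*K (E(K, m) = ((-32 + K)*(-81) - 156) + m = ((2592 - 81*K) - 156) + m = (2436 - 81*K) + m = 2436 + m - 81*K)
E(-664, (5*(-25))*4) + 484374 = (2436 + (5*(-25))*4 - 81*(-664)) + 484374 = (2436 - 125*4 + 53784) + 484374 = (2436 - 500 + 53784) + 484374 = 55720 + 484374 = 540094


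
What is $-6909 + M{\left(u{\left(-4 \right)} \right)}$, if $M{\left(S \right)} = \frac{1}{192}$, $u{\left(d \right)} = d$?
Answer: $- \frac{1326527}{192} \approx -6909.0$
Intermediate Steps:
$M{\left(S \right)} = \frac{1}{192}$
$-6909 + M{\left(u{\left(-4 \right)} \right)} = -6909 + \frac{1}{192} = - \frac{1326527}{192}$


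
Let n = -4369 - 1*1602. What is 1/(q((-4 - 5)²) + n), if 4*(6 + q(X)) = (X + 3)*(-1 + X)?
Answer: -1/4297 ≈ -0.00023272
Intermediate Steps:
n = -5971 (n = -4369 - 1602 = -5971)
q(X) = -6 + (-1 + X)*(3 + X)/4 (q(X) = -6 + ((X + 3)*(-1 + X))/4 = -6 + ((3 + X)*(-1 + X))/4 = -6 + ((-1 + X)*(3 + X))/4 = -6 + (-1 + X)*(3 + X)/4)
1/(q((-4 - 5)²) + n) = 1/((-27/4 + (-4 - 5)²/2 + ((-4 - 5)²)²/4) - 5971) = 1/((-27/4 + (½)*(-9)² + ((-9)²)²/4) - 5971) = 1/((-27/4 + (½)*81 + (¼)*81²) - 5971) = 1/((-27/4 + 81/2 + (¼)*6561) - 5971) = 1/((-27/4 + 81/2 + 6561/4) - 5971) = 1/(1674 - 5971) = 1/(-4297) = -1/4297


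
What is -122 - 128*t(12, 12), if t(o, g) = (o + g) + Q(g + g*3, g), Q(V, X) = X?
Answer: -4730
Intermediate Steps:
t(o, g) = o + 2*g (t(o, g) = (o + g) + g = (g + o) + g = o + 2*g)
-122 - 128*t(12, 12) = -122 - 128*(12 + 2*12) = -122 - 128*(12 + 24) = -122 - 128*36 = -122 - 4608 = -4730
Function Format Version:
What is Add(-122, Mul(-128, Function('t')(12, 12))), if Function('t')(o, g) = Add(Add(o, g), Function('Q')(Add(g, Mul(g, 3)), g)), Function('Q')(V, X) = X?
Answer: -4730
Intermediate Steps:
Function('t')(o, g) = Add(o, Mul(2, g)) (Function('t')(o, g) = Add(Add(o, g), g) = Add(Add(g, o), g) = Add(o, Mul(2, g)))
Add(-122, Mul(-128, Function('t')(12, 12))) = Add(-122, Mul(-128, Add(12, Mul(2, 12)))) = Add(-122, Mul(-128, Add(12, 24))) = Add(-122, Mul(-128, 36)) = Add(-122, -4608) = -4730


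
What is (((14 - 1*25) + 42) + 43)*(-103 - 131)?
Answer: -17316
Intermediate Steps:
(((14 - 1*25) + 42) + 43)*(-103 - 131) = (((14 - 25) + 42) + 43)*(-234) = ((-11 + 42) + 43)*(-234) = (31 + 43)*(-234) = 74*(-234) = -17316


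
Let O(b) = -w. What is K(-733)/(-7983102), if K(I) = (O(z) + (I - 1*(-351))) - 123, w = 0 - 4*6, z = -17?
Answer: 481/7983102 ≈ 6.0252e-5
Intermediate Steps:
w = -24 (w = 0 - 24 = -24)
O(b) = 24 (O(b) = -1*(-24) = 24)
K(I) = 252 + I (K(I) = (24 + (I - 1*(-351))) - 123 = (24 + (I + 351)) - 123 = (24 + (351 + I)) - 123 = (375 + I) - 123 = 252 + I)
K(-733)/(-7983102) = (252 - 733)/(-7983102) = -481*(-1/7983102) = 481/7983102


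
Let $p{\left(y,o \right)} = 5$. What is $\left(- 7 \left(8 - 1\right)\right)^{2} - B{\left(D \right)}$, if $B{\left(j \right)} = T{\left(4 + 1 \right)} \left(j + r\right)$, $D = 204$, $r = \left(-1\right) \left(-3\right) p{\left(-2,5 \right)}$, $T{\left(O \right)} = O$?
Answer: $1306$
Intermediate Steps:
$r = 15$ ($r = \left(-1\right) \left(-3\right) 5 = 3 \cdot 5 = 15$)
$B{\left(j \right)} = 75 + 5 j$ ($B{\left(j \right)} = \left(4 + 1\right) \left(j + 15\right) = 5 \left(15 + j\right) = 75 + 5 j$)
$\left(- 7 \left(8 - 1\right)\right)^{2} - B{\left(D \right)} = \left(- 7 \left(8 - 1\right)\right)^{2} - \left(75 + 5 \cdot 204\right) = \left(\left(-7\right) 7\right)^{2} - \left(75 + 1020\right) = \left(-49\right)^{2} - 1095 = 2401 - 1095 = 1306$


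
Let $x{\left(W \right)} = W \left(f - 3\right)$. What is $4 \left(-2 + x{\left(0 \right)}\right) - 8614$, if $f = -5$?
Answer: $-8622$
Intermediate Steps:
$x{\left(W \right)} = - 8 W$ ($x{\left(W \right)} = W \left(-5 - 3\right) = W \left(-8\right) = - 8 W$)
$4 \left(-2 + x{\left(0 \right)}\right) - 8614 = 4 \left(-2 - 0\right) - 8614 = 4 \left(-2 + 0\right) - 8614 = 4 \left(-2\right) - 8614 = -8 - 8614 = -8622$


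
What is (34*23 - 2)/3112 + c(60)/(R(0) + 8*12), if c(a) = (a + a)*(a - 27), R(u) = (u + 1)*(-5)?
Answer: 3098625/70798 ≈ 43.767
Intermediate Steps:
R(u) = -5 - 5*u (R(u) = (1 + u)*(-5) = -5 - 5*u)
c(a) = 2*a*(-27 + a) (c(a) = (2*a)*(-27 + a) = 2*a*(-27 + a))
(34*23 - 2)/3112 + c(60)/(R(0) + 8*12) = (34*23 - 2)/3112 + (2*60*(-27 + 60))/((-5 - 5*0) + 8*12) = (782 - 2)*(1/3112) + (2*60*33)/((-5 + 0) + 96) = 780*(1/3112) + 3960/(-5 + 96) = 195/778 + 3960/91 = 3098625/70798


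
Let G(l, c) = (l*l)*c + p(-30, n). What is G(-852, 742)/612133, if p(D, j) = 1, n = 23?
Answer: 538620769/612133 ≈ 879.91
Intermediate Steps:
G(l, c) = 1 + c*l² (G(l, c) = (l*l)*c + 1 = l²*c + 1 = c*l² + 1 = 1 + c*l²)
G(-852, 742)/612133 = (1 + 742*(-852)²)/612133 = (1 + 742*725904)*(1/612133) = (1 + 538620768)*(1/612133) = 538620769*(1/612133) = 538620769/612133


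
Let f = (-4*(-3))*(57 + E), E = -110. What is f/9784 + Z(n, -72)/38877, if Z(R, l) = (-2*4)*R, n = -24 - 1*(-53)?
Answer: -6748915/95093142 ≈ -0.070972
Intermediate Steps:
n = 29 (n = -24 + 53 = 29)
f = -636 (f = (-4*(-3))*(57 - 110) = 12*(-53) = -636)
Z(R, l) = -8*R
f/9784 + Z(n, -72)/38877 = -636/9784 - 8*29/38877 = -636*1/9784 - 232*1/38877 = -159/2446 - 232/38877 = -6748915/95093142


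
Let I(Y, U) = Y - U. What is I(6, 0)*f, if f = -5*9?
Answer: -270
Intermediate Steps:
f = -45
I(6, 0)*f = (6 - 1*0)*(-45) = (6 + 0)*(-45) = 6*(-45) = -270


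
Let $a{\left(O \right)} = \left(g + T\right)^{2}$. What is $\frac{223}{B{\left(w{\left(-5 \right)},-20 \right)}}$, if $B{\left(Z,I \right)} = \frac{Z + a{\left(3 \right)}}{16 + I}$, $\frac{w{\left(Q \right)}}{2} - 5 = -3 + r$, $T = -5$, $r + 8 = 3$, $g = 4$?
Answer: $\frac{892}{5} \approx 178.4$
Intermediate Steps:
$r = -5$ ($r = -8 + 3 = -5$)
$a{\left(O \right)} = 1$ ($a{\left(O \right)} = \left(4 - 5\right)^{2} = \left(-1\right)^{2} = 1$)
$w{\left(Q \right)} = -6$ ($w{\left(Q \right)} = 10 + 2 \left(-3 - 5\right) = 10 + 2 \left(-8\right) = 10 - 16 = -6$)
$B{\left(Z,I \right)} = \frac{1 + Z}{16 + I}$ ($B{\left(Z,I \right)} = \frac{Z + 1}{16 + I} = \frac{1 + Z}{16 + I}$)
$\frac{223}{B{\left(w{\left(-5 \right)},-20 \right)}} = \frac{223}{\frac{1}{16 - 20} \left(1 - 6\right)} = \frac{223}{\frac{1}{-4} \left(-5\right)} = \frac{223}{\left(- \frac{1}{4}\right) \left(-5\right)} = \frac{223}{\frac{5}{4}} = 223 \cdot \frac{4}{5} = \frac{892}{5}$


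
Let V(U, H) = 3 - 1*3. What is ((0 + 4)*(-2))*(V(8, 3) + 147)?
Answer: -1176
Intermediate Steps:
V(U, H) = 0 (V(U, H) = 3 - 3 = 0)
((0 + 4)*(-2))*(V(8, 3) + 147) = ((0 + 4)*(-2))*(0 + 147) = (4*(-2))*147 = -8*147 = -1176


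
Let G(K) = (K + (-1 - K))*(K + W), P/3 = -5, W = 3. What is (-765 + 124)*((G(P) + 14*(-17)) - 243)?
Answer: 300629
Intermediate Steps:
P = -15 (P = 3*(-5) = -15)
G(K) = -3 - K (G(K) = (K + (-1 - K))*(K + 3) = -(3 + K) = -3 - K)
(-765 + 124)*((G(P) + 14*(-17)) - 243) = (-765 + 124)*(((-3 - 1*(-15)) + 14*(-17)) - 243) = -641*(((-3 + 15) - 238) - 243) = -641*((12 - 238) - 243) = -641*(-226 - 243) = -641*(-469) = 300629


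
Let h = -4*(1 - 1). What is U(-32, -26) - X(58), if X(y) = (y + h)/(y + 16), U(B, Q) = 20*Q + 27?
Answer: -18270/37 ≈ -493.78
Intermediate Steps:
U(B, Q) = 27 + 20*Q
h = 0 (h = -4*0 = 0)
X(y) = y/(16 + y) (X(y) = (y + 0)/(y + 16) = y/(16 + y))
U(-32, -26) - X(58) = (27 + 20*(-26)) - 58/(16 + 58) = (27 - 520) - 58/74 = -493 - 58/74 = -493 - 1*29/37 = -493 - 29/37 = -18270/37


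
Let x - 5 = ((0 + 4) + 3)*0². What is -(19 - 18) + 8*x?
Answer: 39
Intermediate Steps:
x = 5 (x = 5 + ((0 + 4) + 3)*0² = 5 + (4 + 3)*0 = 5 + 7*0 = 5 + 0 = 5)
-(19 - 18) + 8*x = -(19 - 18) + 8*5 = -1*1 + 40 = -1 + 40 = 39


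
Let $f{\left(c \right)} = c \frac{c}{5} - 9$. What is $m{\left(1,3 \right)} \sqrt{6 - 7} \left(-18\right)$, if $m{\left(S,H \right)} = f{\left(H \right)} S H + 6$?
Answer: $\frac{1404 i}{5} \approx 280.8 i$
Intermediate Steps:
$f{\left(c \right)} = -9 + \frac{c^{2}}{5}$ ($f{\left(c \right)} = c c \frac{1}{5} - 9 = c \frac{c}{5} - 9 = \frac{c^{2}}{5} - 9 = -9 + \frac{c^{2}}{5}$)
$m{\left(S,H \right)} = 6 + H S \left(-9 + \frac{H^{2}}{5}\right)$ ($m{\left(S,H \right)} = \left(-9 + \frac{H^{2}}{5}\right) S H + 6 = S \left(-9 + \frac{H^{2}}{5}\right) H + 6 = H S \left(-9 + \frac{H^{2}}{5}\right) + 6 = 6 + H S \left(-9 + \frac{H^{2}}{5}\right)$)
$m{\left(1,3 \right)} \sqrt{6 - 7} \left(-18\right) = \left(6 + \frac{1}{5} \cdot 3 \cdot 1 \left(-45 + 3^{2}\right)\right) \sqrt{6 - 7} \left(-18\right) = \left(6 + \frac{1}{5} \cdot 3 \cdot 1 \left(-45 + 9\right)\right) \sqrt{-1} \left(-18\right) = \left(6 + \frac{1}{5} \cdot 3 \cdot 1 \left(-36\right)\right) i \left(-18\right) = \left(6 - \frac{108}{5}\right) i \left(-18\right) = - \frac{78 i}{5} \left(-18\right) = \frac{1404 i}{5}$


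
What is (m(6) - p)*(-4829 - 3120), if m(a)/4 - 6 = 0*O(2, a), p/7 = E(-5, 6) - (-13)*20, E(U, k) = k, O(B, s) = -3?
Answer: 14610262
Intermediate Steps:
p = 1862 (p = 7*(6 - (-13)*20) = 7*(6 - 13*(-20)) = 7*(6 + 260) = 7*266 = 1862)
m(a) = 24 (m(a) = 24 + 4*(0*(-3)) = 24 + 4*0 = 24 + 0 = 24)
(m(6) - p)*(-4829 - 3120) = (24 - 1*1862)*(-4829 - 3120) = (24 - 1862)*(-7949) = -1838*(-7949) = 14610262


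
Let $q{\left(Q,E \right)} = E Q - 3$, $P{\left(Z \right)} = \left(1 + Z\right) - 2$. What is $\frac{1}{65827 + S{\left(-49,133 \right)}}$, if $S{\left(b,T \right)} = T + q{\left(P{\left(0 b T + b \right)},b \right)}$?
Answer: $\frac{1}{68407} \approx 1.4618 \cdot 10^{-5}$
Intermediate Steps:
$P{\left(Z \right)} = -1 + Z$
$q{\left(Q,E \right)} = -3 + E Q$
$S{\left(b,T \right)} = -3 + T + b \left(-1 + b\right)$ ($S{\left(b,T \right)} = T + \left(-3 + b \left(-1 + \left(0 b T + b\right)\right)\right) = T + \left(-3 + b \left(-1 + \left(0 T + b\right)\right)\right) = T + \left(-3 + b \left(-1 + \left(0 + b\right)\right)\right) = T + \left(-3 + b \left(-1 + b\right)\right) = -3 + T + b \left(-1 + b\right)$)
$\frac{1}{65827 + S{\left(-49,133 \right)}} = \frac{1}{65827 - \left(-130 + 49 \left(-1 - 49\right)\right)} = \frac{1}{65827 - -2580} = \frac{1}{65827 + \left(-3 + 133 + 2450\right)} = \frac{1}{65827 + 2580} = \frac{1}{68407}$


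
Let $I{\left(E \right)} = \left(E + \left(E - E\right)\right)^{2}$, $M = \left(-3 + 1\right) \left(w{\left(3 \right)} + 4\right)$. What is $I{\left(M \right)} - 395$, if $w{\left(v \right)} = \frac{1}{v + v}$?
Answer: $- \frac{2930}{9} \approx -325.56$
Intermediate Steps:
$w{\left(v \right)} = \frac{1}{2 v}$
$M = - \frac{25}{3}$ ($M = \left(-3 + 1\right) \left(\frac{1}{2 \cdot 3} + 4\right) = - 2 \left(\frac{1}{2} \cdot \frac{1}{3} + 4\right) = - 2 \left(\frac{1}{6} + 4\right) = \left(-2\right) \frac{25}{6} = - \frac{25}{3} \approx -8.3333$)
$I{\left(E \right)} = E^{2}$ ($I{\left(E \right)} = \left(E + 0\right)^{2} = E^{2}$)
$I{\left(M \right)} - 395 = \left(- \frac{25}{3}\right)^{2} - 395 = \frac{625}{9} - 395 = - \frac{2930}{9}$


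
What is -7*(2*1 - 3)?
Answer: 7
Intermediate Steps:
-7*(2*1 - 3) = -7*(2 - 3) = -7*(-1) = 7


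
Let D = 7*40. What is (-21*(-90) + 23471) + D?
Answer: 25641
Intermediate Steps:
D = 280
(-21*(-90) + 23471) + D = (-21*(-90) + 23471) + 280 = (1890 + 23471) + 280 = 25361 + 280 = 25641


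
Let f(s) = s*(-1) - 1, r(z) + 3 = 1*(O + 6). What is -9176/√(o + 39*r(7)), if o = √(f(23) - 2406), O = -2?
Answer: -9176*√3/(3*√(13 + 3*I*√30)) ≈ -1041.8 + 504.19*I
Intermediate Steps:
r(z) = 1 (r(z) = -3 + 1*(-2 + 6) = -3 + 1*4 = -3 + 4 = 1)
f(s) = -1 - s (f(s) = -s - 1 = -1 - s)
o = 9*I*√30 (o = √((-1 - 1*23) - 2406) = √((-1 - 23) - 2406) = √(-24 - 2406) = √(-2430) = 9*I*√30 ≈ 49.295*I)
-9176/√(o + 39*r(7)) = -9176/√(9*I*√30 + 39*1) = -9176/√(9*I*√30 + 39) = -9176/√(39 + 9*I*√30)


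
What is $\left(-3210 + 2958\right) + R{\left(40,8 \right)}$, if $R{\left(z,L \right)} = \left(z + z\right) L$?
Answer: $388$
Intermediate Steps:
$R{\left(z,L \right)} = 2 L z$ ($R{\left(z,L \right)} = 2 z L = 2 L z$)
$\left(-3210 + 2958\right) + R{\left(40,8 \right)} = \left(-3210 + 2958\right) + 2 \cdot 8 \cdot 40 = -252 + 640 = 388$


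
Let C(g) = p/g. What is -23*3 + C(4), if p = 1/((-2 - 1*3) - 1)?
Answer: -1657/24 ≈ -69.042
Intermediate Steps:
p = -1/6 (p = 1/((-2 - 3) - 1) = 1/(-5 - 1) = 1/(-6) = -1/6 ≈ -0.16667)
C(g) = -1/(6*g)
-23*3 + C(4) = -23*3 - 1/6/4 = -69 - 1/6*1/4 = -69 - 1/24 = -1657/24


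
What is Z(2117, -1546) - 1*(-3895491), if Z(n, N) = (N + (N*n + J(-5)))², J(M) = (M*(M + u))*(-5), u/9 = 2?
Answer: 10719754350100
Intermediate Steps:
u = 18 (u = 9*2 = 18)
J(M) = -5*M*(18 + M) (J(M) = (M*(M + 18))*(-5) = (M*(18 + M))*(-5) = -5*M*(18 + M))
Z(n, N) = (325 + N + N*n)² (Z(n, N) = (N + (N*n - 5*(-5)*(18 - 5)))² = (N + (N*n - 5*(-5)*13))² = (N + (N*n + 325))² = (N + (325 + N*n))² = (325 + N + N*n)²)
Z(2117, -1546) - 1*(-3895491) = (325 - 1546 - 1546*2117)² - 1*(-3895491) = (325 - 1546 - 3272882)² + 3895491 = (-3274103)² + 3895491 = 10719750454609 + 3895491 = 10719754350100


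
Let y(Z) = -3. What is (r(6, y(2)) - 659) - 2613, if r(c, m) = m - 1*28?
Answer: -3303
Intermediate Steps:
r(c, m) = -28 + m (r(c, m) = m - 28 = -28 + m)
(r(6, y(2)) - 659) - 2613 = ((-28 - 3) - 659) - 2613 = (-31 - 659) - 2613 = -690 - 2613 = -3303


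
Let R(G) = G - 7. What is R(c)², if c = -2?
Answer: 81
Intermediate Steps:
R(G) = -7 + G
R(c)² = (-7 - 2)² = (-9)² = 81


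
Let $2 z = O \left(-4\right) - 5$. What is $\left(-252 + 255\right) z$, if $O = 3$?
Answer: $- \frac{51}{2} \approx -25.5$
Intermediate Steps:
$z = - \frac{17}{2}$ ($z = \frac{3 \left(-4\right) - 5}{2} = \frac{-12 - 5}{2} = \frac{1}{2} \left(-17\right) = - \frac{17}{2} \approx -8.5$)
$\left(-252 + 255\right) z = \left(-252 + 255\right) \left(- \frac{17}{2}\right) = 3 \left(- \frac{17}{2}\right) = - \frac{51}{2}$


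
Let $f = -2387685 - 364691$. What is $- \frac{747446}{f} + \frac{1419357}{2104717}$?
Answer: $\frac{2739883222507}{2896486278796} \approx 0.94593$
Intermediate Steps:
$f = -2752376$
$- \frac{747446}{f} + \frac{1419357}{2104717} = - \frac{747446}{-2752376} + \frac{1419357}{2104717} = \left(-747446\right) \left(- \frac{1}{2752376}\right) + 1419357 \cdot \frac{1}{2104717} = \frac{373723}{1376188} + \frac{1419357}{2104717} = \frac{2739883222507}{2896486278796}$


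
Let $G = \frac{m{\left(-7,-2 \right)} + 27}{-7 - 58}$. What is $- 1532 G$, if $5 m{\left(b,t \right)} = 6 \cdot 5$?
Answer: $\frac{50556}{65} \approx 777.78$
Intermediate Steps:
$m{\left(b,t \right)} = 6$ ($m{\left(b,t \right)} = \frac{6 \cdot 5}{5} = \frac{1}{5} \cdot 30 = 6$)
$G = - \frac{33}{65}$ ($G = \frac{6 + 27}{-7 - 58} = \frac{33}{-65} = 33 \left(- \frac{1}{65}\right) = - \frac{33}{65} \approx -0.50769$)
$- 1532 G = \left(-1532\right) \left(- \frac{33}{65}\right) = \frac{50556}{65}$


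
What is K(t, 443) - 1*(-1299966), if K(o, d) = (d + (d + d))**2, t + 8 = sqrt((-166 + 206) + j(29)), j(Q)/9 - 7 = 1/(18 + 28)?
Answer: 3066207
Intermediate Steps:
j(Q) = 2907/46 (j(Q) = 63 + 9/(18 + 28) = 63 + 9/46 = 2907/46)
t = -8 + sqrt(218362)/46 (t = -8 + sqrt((-166 + 206) + 2907/46) = -8 + sqrt(40 + 2907/46) = -8 + sqrt(4747/46) = -8 + sqrt(218362)/46 ≈ 2.1585)
K(o, d) = 9*d**2 (K(o, d) = (d + 2*d)**2 = (3*d)**2 = 9*d**2)
K(t, 443) - 1*(-1299966) = 9*443**2 - 1*(-1299966) = 9*196249 + 1299966 = 1766241 + 1299966 = 3066207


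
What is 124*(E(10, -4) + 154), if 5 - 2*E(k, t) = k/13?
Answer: 251658/13 ≈ 19358.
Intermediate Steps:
E(k, t) = 5/2 - k/26 (E(k, t) = 5/2 - k/(2*13) = 5/2 - k/26)
124*(E(10, -4) + 154) = 124*((5/2 - 1/26*10) + 154) = 124*((5/2 - 5/13) + 154) = 124*(55/26 + 154) = 124*(4059/26) = 251658/13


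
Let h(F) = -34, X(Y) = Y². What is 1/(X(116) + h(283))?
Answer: 1/13422 ≈ 7.4505e-5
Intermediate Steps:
1/(X(116) + h(283)) = 1/(116² - 34) = 1/(13456 - 34) = 1/13422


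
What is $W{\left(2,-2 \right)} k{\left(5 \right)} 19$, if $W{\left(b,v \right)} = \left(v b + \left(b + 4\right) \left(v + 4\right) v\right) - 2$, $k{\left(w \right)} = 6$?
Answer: $-3420$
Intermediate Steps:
$W{\left(b,v \right)} = -2 + b v + v \left(4 + b\right) \left(4 + v\right)$ ($W{\left(b,v \right)} = \left(b v + \left(4 + b\right) \left(4 + v\right) v\right) - 2 = \left(b v + v \left(4 + b\right) \left(4 + v\right)\right) - 2 = -2 + b v + v \left(4 + b\right) \left(4 + v\right)$)
$W{\left(2,-2 \right)} k{\left(5 \right)} 19 = \left(-2 + 4 \left(-2\right)^{2} + 16 \left(-2\right) + 2 \left(-2\right)^{2} + 5 \cdot 2 \left(-2\right)\right) 6 \cdot 19 = \left(-2 + 4 \cdot 4 - 32 + 2 \cdot 4 - 20\right) 6 \cdot 19 = \left(-2 + 16 - 32 + 8 - 20\right) 6 \cdot 19 = \left(-30\right) 6 \cdot 19 = \left(-180\right) 19 = -3420$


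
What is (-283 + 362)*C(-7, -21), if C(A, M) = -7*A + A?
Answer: 3318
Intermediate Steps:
C(A, M) = -6*A
(-283 + 362)*C(-7, -21) = (-283 + 362)*(-6*(-7)) = 79*42 = 3318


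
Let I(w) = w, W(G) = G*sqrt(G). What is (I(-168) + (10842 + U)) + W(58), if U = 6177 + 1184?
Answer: 18035 + 58*sqrt(58) ≈ 18477.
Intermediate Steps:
W(G) = G**(3/2)
U = 7361
(I(-168) + (10842 + U)) + W(58) = (-168 + (10842 + 7361)) + 58**(3/2) = (-168 + 18203) + 58*sqrt(58) = 18035 + 58*sqrt(58)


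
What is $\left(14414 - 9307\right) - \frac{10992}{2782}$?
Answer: $\frac{7098341}{1391} \approx 5103.0$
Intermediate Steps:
$\left(14414 - 9307\right) - \frac{10992}{2782} = 5107 - \frac{5496}{1391} = \frac{7098341}{1391}$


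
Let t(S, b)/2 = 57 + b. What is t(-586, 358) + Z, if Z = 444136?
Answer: 444966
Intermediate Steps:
t(S, b) = 114 + 2*b (t(S, b) = 2*(57 + b) = 114 + 2*b)
t(-586, 358) + Z = (114 + 2*358) + 444136 = (114 + 716) + 444136 = 830 + 444136 = 444966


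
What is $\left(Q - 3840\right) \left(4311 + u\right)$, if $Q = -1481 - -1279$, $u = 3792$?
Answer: $-32752326$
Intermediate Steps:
$Q = -202$ ($Q = -1481 + 1279 = -202$)
$\left(Q - 3840\right) \left(4311 + u\right) = \left(-202 - 3840\right) \left(4311 + 3792\right) = \left(-4042\right) 8103 = -32752326$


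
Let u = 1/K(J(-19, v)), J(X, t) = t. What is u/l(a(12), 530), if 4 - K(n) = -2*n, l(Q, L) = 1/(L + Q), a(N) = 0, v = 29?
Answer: 265/31 ≈ 8.5484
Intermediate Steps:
K(n) = 4 + 2*n (K(n) = 4 - (-2)*n = 4 + 2*n)
u = 1/62 (u = 1/(4 + 2*29) = 1/(4 + 58) = 1/62 ≈ 0.016129)
u/l(a(12), 530) = 1/(62*(1/(530 + 0))) = 1/(62*(1/530)) = (1/62)*530 = 265/31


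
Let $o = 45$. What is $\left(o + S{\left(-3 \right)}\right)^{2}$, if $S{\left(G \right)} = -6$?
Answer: $1521$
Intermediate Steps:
$\left(o + S{\left(-3 \right)}\right)^{2} = \left(45 - 6\right)^{2} = 39^{2} = 1521$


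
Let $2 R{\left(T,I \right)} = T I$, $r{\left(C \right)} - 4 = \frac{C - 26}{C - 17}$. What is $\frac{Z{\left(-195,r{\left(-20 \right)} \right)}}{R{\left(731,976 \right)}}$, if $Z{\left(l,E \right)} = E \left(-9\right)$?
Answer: $- \frac{873}{6599468} \approx -0.00013228$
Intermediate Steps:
$r{\left(C \right)} = 4 + \frac{-26 + C}{-17 + C}$ ($r{\left(C \right)} = 4 + \frac{C - 26}{C - 17} = 4 + \frac{-26 + C}{-17 + C}$)
$R{\left(T,I \right)} = \frac{I T}{2}$ ($R{\left(T,I \right)} = \frac{T I}{2} = \frac{I T}{2}$)
$Z{\left(l,E \right)} = - 9 E$
$\frac{Z{\left(-195,r{\left(-20 \right)} \right)}}{R{\left(731,976 \right)}} = \frac{\left(-9\right) \frac{-94 + 5 \left(-20\right)}{-17 - 20}}{\frac{1}{2} \cdot 976 \cdot 731} = \frac{\left(-9\right) \frac{-94 - 100}{-37}}{356728} = - 9 \left(\left(- \frac{1}{37}\right) \left(-194\right)\right) \frac{1}{356728} = \left(-9\right) \frac{194}{37} \cdot \frac{1}{356728} = \left(- \frac{1746}{37}\right) \frac{1}{356728} = - \frac{873}{6599468}$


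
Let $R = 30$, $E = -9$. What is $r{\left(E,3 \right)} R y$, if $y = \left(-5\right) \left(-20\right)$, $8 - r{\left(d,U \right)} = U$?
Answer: $15000$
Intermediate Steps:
$r{\left(d,U \right)} = 8 - U$
$y = 100$
$r{\left(E,3 \right)} R y = \left(8 - 3\right) 30 \cdot 100 = 5 \cdot 30 \cdot 100 = 150 \cdot 100 = 15000$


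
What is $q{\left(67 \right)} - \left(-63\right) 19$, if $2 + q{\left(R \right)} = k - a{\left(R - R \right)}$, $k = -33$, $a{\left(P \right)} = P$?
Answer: $1162$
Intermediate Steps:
$q{\left(R \right)} = -35$ ($q{\left(R \right)} = -2 - 33 = -35$)
$q{\left(67 \right)} - \left(-63\right) 19 = -35 - \left(-63\right) 19 = -35 - -1197 = -35 + 1197 = 1162$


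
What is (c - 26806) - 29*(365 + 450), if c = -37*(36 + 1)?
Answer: -51810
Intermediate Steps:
c = -1369 (c = -37*37 = -1369)
(c - 26806) - 29*(365 + 450) = (-1369 - 26806) - 29*(365 + 450) = -28175 - 29*815 = -28175 - 23635 = -51810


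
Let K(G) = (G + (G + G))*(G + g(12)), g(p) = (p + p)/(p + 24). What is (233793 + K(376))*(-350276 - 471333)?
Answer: -541171664857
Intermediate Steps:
g(p) = 2*p/(24 + p) (g(p) = (2*p)/(24 + p) = 2*p/(24 + p))
K(G) = 3*G*(2/3 + G) (K(G) = (G + (G + G))*(G + 2*12/(24 + 12)) = (G + 2*G)*(G + 2*12/36) = (3*G)*(G + 2*12*(1/36)) = (3*G)*(G + 2/3) = (3*G)*(2/3 + G) = 3*G*(2/3 + G))
(233793 + K(376))*(-350276 - 471333) = (233793 + 376*(2 + 3*376))*(-350276 - 471333) = (233793 + 376*(2 + 1128))*(-821609) = (233793 + 376*1130)*(-821609) = (233793 + 424880)*(-821609) = 658673*(-821609) = -541171664857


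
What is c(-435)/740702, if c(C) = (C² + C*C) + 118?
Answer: 189284/370351 ≈ 0.51109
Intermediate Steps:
c(C) = 118 + 2*C² (c(C) = (C² + C²) + 118 = 2*C² + 118 = 118 + 2*C²)
c(-435)/740702 = (118 + 2*(-435)²)/740702 = (118 + 2*189225)*(1/740702) = (118 + 378450)*(1/740702) = 378568*(1/740702) = 189284/370351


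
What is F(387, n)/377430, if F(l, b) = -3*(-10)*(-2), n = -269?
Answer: -2/12581 ≈ -0.00015897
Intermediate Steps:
F(l, b) = -60 (F(l, b) = 30*(-2) = -60)
F(387, n)/377430 = -60/377430 = -60*1/377430 = -2/12581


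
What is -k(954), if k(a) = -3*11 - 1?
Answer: 34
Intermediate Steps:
k(a) = -34 (k(a) = -33 - 1 = -34)
-k(954) = -1*(-34) = 34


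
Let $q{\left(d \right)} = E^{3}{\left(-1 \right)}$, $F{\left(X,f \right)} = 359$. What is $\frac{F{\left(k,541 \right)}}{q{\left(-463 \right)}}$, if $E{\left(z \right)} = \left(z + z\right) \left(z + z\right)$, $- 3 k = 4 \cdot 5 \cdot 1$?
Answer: $\frac{359}{64} \approx 5.6094$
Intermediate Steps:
$k = - \frac{20}{3}$ ($k = - \frac{4 \cdot 5 \cdot 1}{3} = - \frac{20 \cdot 1}{3} = \left(- \frac{1}{3}\right) 20 = - \frac{20}{3} \approx -6.6667$)
$E{\left(z \right)} = 4 z^{2}$ ($E{\left(z \right)} = 2 z 2 z = 4 z^{2}$)
$q{\left(d \right)} = 64$ ($q{\left(d \right)} = \left(4 \left(-1\right)^{2}\right)^{3} = \left(4 \cdot 1\right)^{3} = 4^{3} = 64$)
$\frac{F{\left(k,541 \right)}}{q{\left(-463 \right)}} = \frac{359}{64}$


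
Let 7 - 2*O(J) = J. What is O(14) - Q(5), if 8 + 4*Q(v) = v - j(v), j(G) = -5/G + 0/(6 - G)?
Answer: -3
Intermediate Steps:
O(J) = 7/2 - J/2
j(G) = -5/G (j(G) = -5/G + 0 = -5/G)
Q(v) = -2 + v/4 + 5/(4*v) (Q(v) = -2 + (v - (-5)/v)/4 = -2 + (v + 5/v)/4 = -2 + (v/4 + 5/(4*v)) = -2 + v/4 + 5/(4*v))
O(14) - Q(5) = (7/2 - 1/2*14) - (5 + 5*(-8 + 5))/(4*5) = (7/2 - 7) - (5 + 5*(-3))/(4*5) = -7/2 - (5 - 15)/(4*5) = -7/2 - (-10)/(4*5) = -7/2 - 1*(-1/2) = -7/2 + 1/2 = -3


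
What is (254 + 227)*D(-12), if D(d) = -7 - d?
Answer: 2405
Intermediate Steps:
(254 + 227)*D(-12) = (254 + 227)*(-7 - 1*(-12)) = 481*(-7 + 12) = 481*5 = 2405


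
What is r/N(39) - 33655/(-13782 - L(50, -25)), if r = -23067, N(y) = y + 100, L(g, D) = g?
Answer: -314384699/1922648 ≈ -163.52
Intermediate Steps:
N(y) = 100 + y
r/N(39) - 33655/(-13782 - L(50, -25)) = -23067/(100 + 39) - 33655/(-13782 - 1*50) = -23067/139 - 33655/(-13782 - 50) = -23067*1/139 - 33655/(-13832) = -23067/139 - 33655*(-1/13832) = -23067/139 + 33655/13832 = -314384699/1922648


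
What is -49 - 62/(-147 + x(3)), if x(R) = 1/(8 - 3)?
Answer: -17828/367 ≈ -48.578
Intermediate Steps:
x(R) = ⅕ (x(R) = 1/5 = ⅕)
-49 - 62/(-147 + x(3)) = -49 - 62/(-147 + ⅕) = -49 - 62/(-734/5) = -49 - 62*(-5/734) = -49 + 155/367 = -17828/367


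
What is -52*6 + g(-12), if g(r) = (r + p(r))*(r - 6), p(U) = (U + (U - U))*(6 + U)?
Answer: -1392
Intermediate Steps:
p(U) = U*(6 + U) (p(U) = (U + 0)*(6 + U) = U*(6 + U))
g(r) = (-6 + r)*(r + r*(6 + r)) (g(r) = (r + r*(6 + r))*(r - 6) = (r + r*(6 + r))*(-6 + r) = (-6 + r)*(r + r*(6 + r)))
-52*6 + g(-12) = -52*6 - 12*(-42 - 12 + (-12)²) = -312 - 12*(-42 - 12 + 144) = -312 - 12*90 = -312 - 1080 = -1392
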